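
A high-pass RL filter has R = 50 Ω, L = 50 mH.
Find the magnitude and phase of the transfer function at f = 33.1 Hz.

Step 1 — Angular frequency: ω = 2π·33.1 = 208 rad/s.
Step 2 — Transfer function: H(jω) = jωL/(R + jωL).
Step 3 — Numerator jωL = j·10.4; denominator R + jωL = 50 + j10.4.
Step 4 — H = 0.04146 + j0.1994.
Step 5 — Magnitude: |H| = 0.2036 (-13.8 dB); phase: φ = 78.3°.

|H| = 0.2036 (-13.8 dB), φ = 78.3°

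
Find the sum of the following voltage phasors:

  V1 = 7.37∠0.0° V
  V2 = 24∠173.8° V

Step 1 — Convert each phasor to rectangular form:
  V1 = 7.37·(cos(0.0°) + j·sin(0.0°)) = 7.37 V
  V2 = 24·(cos(173.8°) + j·sin(173.8°)) = -23.86 + j2.592 V
Step 2 — Sum components: V_total = -16.49 + j2.592 V.
Step 3 — Convert to polar: |V_total| = 16.69 V, ∠V_total = 171.1°.

V_total = 16.69∠171.1° V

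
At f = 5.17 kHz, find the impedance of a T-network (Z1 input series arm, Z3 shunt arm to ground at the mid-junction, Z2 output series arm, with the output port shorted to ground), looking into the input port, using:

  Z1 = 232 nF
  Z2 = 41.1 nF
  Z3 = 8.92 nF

Step 1 — Angular frequency: ω = 2π·f = 2π·5170 = 3.248e+04 rad/s.
Step 2 — Component impedances:
  Z1: Z = 1/(jωC) = -j/(ω·C) = 0 - j132.7 Ω
  Z2: Z = 1/(jωC) = -j/(ω·C) = 0 - j749 Ω
  Z3: Z = 1/(jωC) = -j/(ω·C) = 0 - j3451 Ω
Step 3 — With the output port shorted to ground, the output series arm Z2 runs from the junction to ground; the shunt arm Z3 also runs from the junction to ground. They appear in parallel: Z3 || Z2 = 0 - j615.4 Ω.
Step 4 — Series with input arm Z1: Z_in = Z1 + (Z3 || Z2) = 0 - j748.1 Ω = 748.1∠-90.0° Ω.

Z = 0 - j748.1 Ω = 748.1∠-90.0° Ω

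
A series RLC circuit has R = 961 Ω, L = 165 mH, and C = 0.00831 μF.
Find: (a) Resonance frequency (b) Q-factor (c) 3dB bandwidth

Step 1 — Resonance condition Im(Z)=0 gives ω₀ = 1/√(LC).
Step 2 — ω₀ = 1/√(0.165·8.31e-09) = 2.701e+04 rad/s.
Step 3 — f₀ = ω₀/(2π) = 4298 Hz.
Step 4 — Series Q: Q = ω₀L/R = 2.701e+04·0.165/961 = 4.637.
Step 5 — 3dB bandwidth: Δω = ω₀/Q = 5824 rad/s; BW = Δω/(2π) = 927 Hz.

(a) f₀ = 4298 Hz  (b) Q = 4.637  (c) BW = 927 Hz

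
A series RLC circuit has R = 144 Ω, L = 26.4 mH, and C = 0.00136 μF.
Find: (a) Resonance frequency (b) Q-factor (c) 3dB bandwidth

Step 1 — Resonance condition Im(Z)=0 gives ω₀ = 1/√(LC).
Step 2 — ω₀ = 1/√(0.0264·1.36e-09) = 1.669e+05 rad/s.
Step 3 — f₀ = ω₀/(2π) = 2.656e+04 Hz.
Step 4 — Series Q: Q = ω₀L/R = 1.669e+05·0.0264/144 = 30.6.
Step 5 — 3dB bandwidth: Δω = ω₀/Q = 5455 rad/s; BW = Δω/(2π) = 868.1 Hz.

(a) f₀ = 2.656e+04 Hz  (b) Q = 30.6  (c) BW = 868.1 Hz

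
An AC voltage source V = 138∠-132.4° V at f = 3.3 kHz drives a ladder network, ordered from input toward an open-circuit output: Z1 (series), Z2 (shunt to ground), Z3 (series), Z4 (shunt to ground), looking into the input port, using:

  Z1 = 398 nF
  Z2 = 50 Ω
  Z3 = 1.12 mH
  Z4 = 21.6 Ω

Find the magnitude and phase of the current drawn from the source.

Step 1 — Angular frequency: ω = 2π·f = 2π·3300 = 2.073e+04 rad/s.
Step 2 — Component impedances:
  Z1: Z = 1/(jωC) = -j/(ω·C) = 0 - j121.2 Ω
  Z2: Z = R = 50 Ω
  Z3: Z = jωL = j·2.073e+04·0.00112 = 0 + j23.22 Ω
  Z4: Z = R = 21.6 Ω
Step 3 — Ladder network (open output): work backward from the far end, alternating series and parallel combinations. Z_in = 18.41 - j110.9 Ω = 112.4∠-80.6° Ω.
Step 4 — Source phasor: V = 138∠-132.4° V = -93.05 - j101.9 V.
Step 5 — Ohm's law: I = V / Z_total = (-93.05 - j101.9) / (18.41 - j110.9) = 0.7586 - j0.9647 A.
Step 6 — Convert to polar: |I| = 1.227 A, ∠I = -51.8°.

I = 1.227∠-51.8° A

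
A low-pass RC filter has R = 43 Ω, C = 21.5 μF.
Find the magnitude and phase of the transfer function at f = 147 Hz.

Step 1 — Angular frequency: ω = 2π·147 = 923.6 rad/s.
Step 2 — Transfer function: H(jω) = 1/(1 + jωRC).
Step 3 — Denominator: 1 + jωRC = 1 + j·923.6·43·2.15e-05 = 1 + j0.8539.
Step 4 — H = 0.5783 - j0.4938.
Step 5 — Magnitude: |H| = 0.7605 (-2.4 dB); phase: φ = -40.5°.

|H| = 0.7605 (-2.4 dB), φ = -40.5°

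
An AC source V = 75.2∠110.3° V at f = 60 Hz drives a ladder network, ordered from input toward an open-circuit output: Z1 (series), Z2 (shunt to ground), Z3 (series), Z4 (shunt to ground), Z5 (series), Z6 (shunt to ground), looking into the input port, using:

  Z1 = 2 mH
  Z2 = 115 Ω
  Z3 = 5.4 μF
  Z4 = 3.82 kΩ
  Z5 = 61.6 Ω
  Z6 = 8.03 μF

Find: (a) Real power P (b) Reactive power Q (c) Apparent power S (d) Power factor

Step 1 — Angular frequency: ω = 2π·f = 2π·60 = 377 rad/s.
Step 2 — Component impedances:
  Z1: Z = jωL = j·377·0.002 = 0 + j0.754 Ω
  Z2: Z = R = 115 Ω
  Z3: Z = 1/(jωC) = -j/(ω·C) = 0 - j491.2 Ω
  Z4: Z = R = 3820 Ω
  Z5: Z = R = 61.6 Ω
  Z6: Z = 1/(jωC) = -j/(ω·C) = 0 - j330.3 Ω
Step 3 — Ladder network (open output): work backward from the far end, alternating series and parallel combinations. Z_in = 111.1 - j14.63 Ω = 112.1∠-7.5° Ω.
Step 4 — Source phasor: V = 75.2∠110.3° V = -26.09 + j70.53 V.
Step 5 — Current: I = V / Z = -0.3128 + j0.5934 A = 0.6708∠117.8° A.
Step 6 — Complex power: S = V·I* = 50.01 - j6.583 VA.
Step 7 — Real power: P = Re(S) = 50.01 W.
Step 8 — Reactive power: Q = Im(S) = -6.583 VAR.
Step 9 — Apparent power: |S| = 50.44 VA.
Step 10 — Power factor: PF = P/|S| = 0.9914 (leading).

(a) P = 50.01 W  (b) Q = -6.583 VAR  (c) S = 50.44 VA  (d) PF = 0.9914 (leading)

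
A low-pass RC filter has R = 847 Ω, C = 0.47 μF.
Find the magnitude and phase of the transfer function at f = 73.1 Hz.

Step 1 — Angular frequency: ω = 2π·73.1 = 459.3 rad/s.
Step 2 — Transfer function: H(jω) = 1/(1 + jωRC).
Step 3 — Denominator: 1 + jωRC = 1 + j·459.3·847·4.7e-07 = 1 + j0.1828.
Step 4 — H = 0.9676 - j0.1769.
Step 5 — Magnitude: |H| = 0.9837 (-0.1 dB); phase: φ = -10.4°.

|H| = 0.9837 (-0.1 dB), φ = -10.4°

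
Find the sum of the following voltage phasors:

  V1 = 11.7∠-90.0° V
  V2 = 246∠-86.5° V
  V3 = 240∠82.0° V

Step 1 — Convert each phasor to rectangular form:
  V1 = 11.7·(cos(-90.0°) + j·sin(-90.0°)) = 0 - j11.7 V
  V2 = 246·(cos(-86.5°) + j·sin(-86.5°)) = 15.02 - j245.5 V
  V3 = 240·(cos(82.0°) + j·sin(82.0°)) = 33.4 + j237.7 V
Step 2 — Sum components: V_total = 48.42 - j19.58 V.
Step 3 — Convert to polar: |V_total| = 52.23 V, ∠V_total = -22.0°.

V_total = 52.23∠-22.0° V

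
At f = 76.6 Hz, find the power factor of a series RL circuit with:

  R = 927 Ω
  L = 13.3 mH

Step 1 — Angular frequency: ω = 2π·f = 2π·76.6 = 481.3 rad/s.
Step 2 — Component impedances:
  R: Z = R = 927 Ω
  L: Z = jωL = j·481.3·0.0133 = 0 + j6.401 Ω
Step 3 — Series combination: Z_total = R + L = 927 + j6.401 Ω = 927∠0.4° Ω.
Step 4 — Power factor: PF = cos(φ) = Re(Z)/|Z| = 927/927 = 1.
Step 5 — Type: Im(Z) = 6.401 ⇒ lagging (phase φ = 0.4°).

PF = 1 (lagging, φ = 0.4°)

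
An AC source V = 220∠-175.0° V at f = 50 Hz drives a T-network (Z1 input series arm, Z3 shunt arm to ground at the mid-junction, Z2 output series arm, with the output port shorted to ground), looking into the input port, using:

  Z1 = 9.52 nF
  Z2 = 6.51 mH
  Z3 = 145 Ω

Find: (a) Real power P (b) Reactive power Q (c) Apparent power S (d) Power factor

Step 1 — Angular frequency: ω = 2π·f = 2π·50 = 314.2 rad/s.
Step 2 — Component impedances:
  Z1: Z = 1/(jωC) = -j/(ω·C) = 0 - j3.344e+05 Ω
  Z2: Z = jωL = j·314.2·0.00651 = 0 + j2.045 Ω
  Z3: Z = R = 145 Ω
Step 3 — With the output port shorted to ground, the output series arm Z2 runs from the junction to ground; the shunt arm Z3 also runs from the junction to ground. They appear in parallel: Z3 || Z2 = 0.02884 + j2.045 Ω.
Step 4 — Series with input arm Z1: Z_in = Z1 + (Z3 || Z2) = 0.02884 - j3.344e+05 Ω = 3.344e+05∠-90.0° Ω.
Step 5 — Source phasor: V = 220∠-175.0° V = -219.2 - j19.17 V.
Step 6 — Current: I = V / Z = 5.735e-05 - j0.0006555 A = 0.000658∠-85.0° A.
Step 7 — Complex power: S = V·I* = 1.249e-08 - j0.1448 VA.
Step 8 — Real power: P = Re(S) = 1.249e-08 W.
Step 9 — Reactive power: Q = Im(S) = -0.1448 VAR.
Step 10 — Apparent power: |S| = 0.1448 VA.
Step 11 — Power factor: PF = P/|S| = 8.626e-08 (leading).

(a) P = 1.249e-08 W  (b) Q = -0.1448 VAR  (c) S = 0.1448 VA  (d) PF = 8.626e-08 (leading)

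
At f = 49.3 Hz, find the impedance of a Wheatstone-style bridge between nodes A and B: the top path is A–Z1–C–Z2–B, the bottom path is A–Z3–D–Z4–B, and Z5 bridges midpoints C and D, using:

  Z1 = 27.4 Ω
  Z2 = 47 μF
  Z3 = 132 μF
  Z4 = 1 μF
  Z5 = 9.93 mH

Step 1 — Angular frequency: ω = 2π·f = 2π·49.3 = 309.8 rad/s.
Step 2 — Component impedances:
  Z1: Z = R = 27.4 Ω
  Z2: Z = 1/(jωC) = -j/(ω·C) = 0 - j68.69 Ω
  Z3: Z = 1/(jωC) = -j/(ω·C) = 0 - j24.46 Ω
  Z4: Z = 1/(jωC) = -j/(ω·C) = 0 - j3228 Ω
  Z5: Z = jωL = j·309.8·0.00993 = 0 + j3.076 Ω
Step 3 — Bridge requires nodal analysis (the Z5 bridge couples midpoints C and D, so the two paths cannot be reduced to a simple series/parallel combination). Setting node B to ground and injecting 1 A at node A, the 3-node admittance system at A, C, D solves to V_A = Z_AB = 10.43 - j80.62 Ω = 81.3∠-82.6° Ω.

Z = 10.43 - j80.62 Ω = 81.3∠-82.6° Ω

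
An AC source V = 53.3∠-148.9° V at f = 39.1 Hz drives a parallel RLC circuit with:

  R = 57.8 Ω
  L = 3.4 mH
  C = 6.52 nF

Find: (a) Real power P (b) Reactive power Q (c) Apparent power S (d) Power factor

Step 1 — Angular frequency: ω = 2π·f = 2π·39.1 = 245.7 rad/s.
Step 2 — Component impedances:
  R: Z = R = 57.8 Ω
  L: Z = jωL = j·245.7·0.0034 = 0 + j0.8353 Ω
  C: Z = 1/(jωC) = -j/(ω·C) = 0 - j6.243e+05 Ω
Step 3 — Parallel combination: 1/Z_total = 1/R + 1/L + 1/C; Z_total = 0.01207 + j0.8351 Ω = 0.8352∠89.2° Ω.
Step 4 — Source phasor: V = 53.3∠-148.9° V = -45.64 - j27.53 V.
Step 5 — Current: I = V / Z = -33.75 + j54.16 A = 63.82∠121.9° A.
Step 6 — Complex power: S = V·I* = 49.15 + j3401 VA.
Step 7 — Real power: P = Re(S) = 49.15 W.
Step 8 — Reactive power: Q = Im(S) = 3401 VAR.
Step 9 — Apparent power: |S| = 3401 VA.
Step 10 — Power factor: PF = P/|S| = 0.01445 (lagging).

(a) P = 49.15 W  (b) Q = 3401 VAR  (c) S = 3401 VA  (d) PF = 0.01445 (lagging)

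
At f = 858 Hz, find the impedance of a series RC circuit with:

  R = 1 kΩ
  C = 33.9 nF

Step 1 — Angular frequency: ω = 2π·f = 2π·858 = 5391 rad/s.
Step 2 — Component impedances:
  R: Z = R = 1000 Ω
  C: Z = 1/(jωC) = -j/(ω·C) = 0 - j5472 Ω
Step 3 — Series combination: Z_total = R + C = 1000 - j5472 Ω = 5562∠-79.6° Ω.

Z = 1000 - j5472 Ω = 5562∠-79.6° Ω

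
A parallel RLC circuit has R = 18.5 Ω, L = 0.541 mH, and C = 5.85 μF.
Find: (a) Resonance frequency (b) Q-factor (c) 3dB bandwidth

Step 1 — Resonance: ω₀ = 1/√(LC) = 1/√(0.000541·5.85e-06) = 1.778e+04 rad/s.
Step 2 — f₀ = ω₀/(2π) = 2829 Hz.
Step 3 — Parallel Q: Q = R/(ω₀L) = 18.5/(1.778e+04·0.000541) = 1.924.
Step 4 — Bandwidth: Δω = ω₀/Q = 9240 rad/s; BW = Δω/(2π) = 1471 Hz.

(a) f₀ = 2829 Hz  (b) Q = 1.924  (c) BW = 1471 Hz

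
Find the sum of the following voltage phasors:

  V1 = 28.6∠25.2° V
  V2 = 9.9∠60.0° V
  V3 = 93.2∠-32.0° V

Step 1 — Convert each phasor to rectangular form:
  V1 = 28.6·(cos(25.2°) + j·sin(25.2°)) = 25.88 + j12.18 V
  V2 = 9.9·(cos(60.0°) + j·sin(60.0°)) = 4.95 + j8.574 V
  V3 = 93.2·(cos(-32.0°) + j·sin(-32.0°)) = 79.04 - j49.39 V
Step 2 — Sum components: V_total = 109.9 - j28.64 V.
Step 3 — Convert to polar: |V_total| = 113.5 V, ∠V_total = -14.6°.

V_total = 113.5∠-14.6° V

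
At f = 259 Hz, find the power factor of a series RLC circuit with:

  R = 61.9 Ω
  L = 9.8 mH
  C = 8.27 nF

Step 1 — Angular frequency: ω = 2π·f = 2π·259 = 1627 rad/s.
Step 2 — Component impedances:
  R: Z = R = 61.9 Ω
  L: Z = jωL = j·1627·0.0098 = 0 + j15.95 Ω
  C: Z = 1/(jωC) = -j/(ω·C) = 0 - j7.43e+04 Ω
Step 3 — Series combination: Z_total = R + L + C = 61.9 - j7.429e+04 Ω = 7.429e+04∠-90.0° Ω.
Step 4 — Power factor: PF = cos(φ) = Re(Z)/|Z| = 61.9/7.429e+04 = 0.0008332.
Step 5 — Type: Im(Z) = -7.429e+04 ⇒ leading (phase φ = -90.0°).

PF = 0.0008332 (leading, φ = -90.0°)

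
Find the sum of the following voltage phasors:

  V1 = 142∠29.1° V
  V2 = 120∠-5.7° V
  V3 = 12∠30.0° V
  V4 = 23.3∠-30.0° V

Step 1 — Convert each phasor to rectangular form:
  V1 = 142·(cos(29.1°) + j·sin(29.1°)) = 124.1 + j69.06 V
  V2 = 120·(cos(-5.7°) + j·sin(-5.7°)) = 119.4 - j11.92 V
  V3 = 12·(cos(30.0°) + j·sin(30.0°)) = 10.39 + j6 V
  V4 = 23.3·(cos(-30.0°) + j·sin(-30.0°)) = 20.18 - j11.65 V
Step 2 — Sum components: V_total = 274.1 + j51.49 V.
Step 3 — Convert to polar: |V_total| = 278.8 V, ∠V_total = 10.6°.

V_total = 278.8∠10.6° V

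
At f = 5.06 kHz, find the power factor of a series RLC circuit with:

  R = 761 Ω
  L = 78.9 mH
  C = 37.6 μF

Step 1 — Angular frequency: ω = 2π·f = 2π·5060 = 3.179e+04 rad/s.
Step 2 — Component impedances:
  R: Z = R = 761 Ω
  L: Z = jωL = j·3.179e+04·0.0789 = 0 + j2508 Ω
  C: Z = 1/(jωC) = -j/(ω·C) = 0 - j0.8365 Ω
Step 3 — Series combination: Z_total = R + L + C = 761 + j2508 Ω = 2621∠73.1° Ω.
Step 4 — Power factor: PF = cos(φ) = Re(Z)/|Z| = 761/2620.6 = 0.2904.
Step 5 — Type: Im(Z) = 2508 ⇒ lagging (phase φ = 73.1°).

PF = 0.2904 (lagging, φ = 73.1°)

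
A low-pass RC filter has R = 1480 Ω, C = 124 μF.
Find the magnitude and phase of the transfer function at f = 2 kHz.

Step 1 — Angular frequency: ω = 2π·2000 = 1.257e+04 rad/s.
Step 2 — Transfer function: H(jω) = 1/(1 + jωRC).
Step 3 — Denominator: 1 + jωRC = 1 + j·1.257e+04·1480·0.000124 = 1 + j2306.
Step 4 — H = 1.88e-07 - j0.0004336.
Step 5 — Magnitude: |H| = 0.0004336 (-67.3 dB); phase: φ = -90.0°.

|H| = 0.0004336 (-67.3 dB), φ = -90.0°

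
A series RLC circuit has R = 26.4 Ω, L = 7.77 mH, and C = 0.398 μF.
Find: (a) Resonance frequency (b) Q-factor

Step 1 — Resonance condition Im(Z)=0 gives ω₀ = 1/√(LC).
Step 2 — ω₀ = 1/√(0.00777·3.98e-07) = 1.798e+04 rad/s.
Step 3 — f₀ = ω₀/(2π) = 2862 Hz.
Step 4 — Series Q: Q = ω₀L/R = 1.798e+04·0.00777/26.4 = 5.293.

(a) f₀ = 2862 Hz  (b) Q = 5.293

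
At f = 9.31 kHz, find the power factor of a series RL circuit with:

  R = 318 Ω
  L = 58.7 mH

Step 1 — Angular frequency: ω = 2π·f = 2π·9310 = 5.85e+04 rad/s.
Step 2 — Component impedances:
  R: Z = R = 318 Ω
  L: Z = jωL = j·5.85e+04·0.0587 = 0 + j3434 Ω
Step 3 — Series combination: Z_total = R + L = 318 + j3434 Ω = 3448∠84.7° Ω.
Step 4 — Power factor: PF = cos(φ) = Re(Z)/|Z| = 318/3448.4 = 0.09222.
Step 5 — Type: Im(Z) = 3434 ⇒ lagging (phase φ = 84.7°).

PF = 0.09222 (lagging, φ = 84.7°)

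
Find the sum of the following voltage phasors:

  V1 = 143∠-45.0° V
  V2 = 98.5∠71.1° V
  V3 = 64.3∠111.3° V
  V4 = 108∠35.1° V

Step 1 — Convert each phasor to rectangular form:
  V1 = 143·(cos(-45.0°) + j·sin(-45.0°)) = 101.1 - j101.1 V
  V2 = 98.5·(cos(71.1°) + j·sin(71.1°)) = 31.91 + j93.19 V
  V3 = 64.3·(cos(111.3°) + j·sin(111.3°)) = -23.36 + j59.91 V
  V4 = 108·(cos(35.1°) + j·sin(35.1°)) = 88.36 + j62.1 V
Step 2 — Sum components: V_total = 198 + j114.1 V.
Step 3 — Convert to polar: |V_total| = 228.5 V, ∠V_total = 29.9°.

V_total = 228.5∠29.9° V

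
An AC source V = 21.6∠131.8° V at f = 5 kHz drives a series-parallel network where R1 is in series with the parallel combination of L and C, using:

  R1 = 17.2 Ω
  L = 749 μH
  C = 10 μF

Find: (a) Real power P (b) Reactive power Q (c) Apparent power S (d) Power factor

Step 1 — Angular frequency: ω = 2π·f = 2π·5000 = 3.142e+04 rad/s.
Step 2 — Component impedances:
  R1: Z = R = 17.2 Ω
  L: Z = jωL = j·3.142e+04·0.000749 = 0 + j23.53 Ω
  C: Z = 1/(jωC) = -j/(ω·C) = 0 - j3.183 Ω
Step 3 — Parallel branch: L || C = 1/(1/L + 1/C) = 0 - j3.681 Ω.
Step 4 — Series with R1: Z_total = R1 + (L || C) = 17.2 - j3.681 Ω = 17.59∠-12.1° Ω.
Step 5 — Source phasor: V = 21.6∠131.8° V = -14.4 + j16.1 V.
Step 6 — Current: I = V / Z = -0.992 + j0.7239 A = 1.228∠143.9° A.
Step 7 — Complex power: S = V·I* = 25.94 - j5.551 VA.
Step 8 — Real power: P = Re(S) = 25.94 W.
Step 9 — Reactive power: Q = Im(S) = -5.551 VAR.
Step 10 — Apparent power: |S| = 26.52 VA.
Step 11 — Power factor: PF = P/|S| = 0.9779 (leading).

(a) P = 25.94 W  (b) Q = -5.551 VAR  (c) S = 26.52 VA  (d) PF = 0.9779 (leading)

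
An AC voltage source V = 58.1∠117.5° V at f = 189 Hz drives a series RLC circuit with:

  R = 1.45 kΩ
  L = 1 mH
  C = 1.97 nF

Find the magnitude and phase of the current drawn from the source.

Step 1 — Angular frequency: ω = 2π·f = 2π·189 = 1188 rad/s.
Step 2 — Component impedances:
  R: Z = R = 1450 Ω
  L: Z = jωL = j·1188·0.001 = 0 + j1.188 Ω
  C: Z = 1/(jωC) = -j/(ω·C) = 0 - j4.275e+05 Ω
Step 3 — Series combination: Z_total = R + L + C = 1450 - j4.275e+05 Ω = 4.275e+05∠-89.8° Ω.
Step 4 — Source phasor: V = 58.1∠117.5° V = -26.83 + j51.54 V.
Step 5 — Ohm's law: I = V / Z_total = (-26.83 + j51.54) / (1450 - j4.275e+05) = -0.0001208 - j6.235e-05 A.
Step 6 — Convert to polar: |I| = 0.0001359 A, ∠I = -152.7°.

I = 0.0001359∠-152.7° A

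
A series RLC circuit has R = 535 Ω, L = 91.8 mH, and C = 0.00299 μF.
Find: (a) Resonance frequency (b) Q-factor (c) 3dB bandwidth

Step 1 — Resonance: ω₀ = 1/√(LC) = 1/√(0.0918·2.99e-09) = 6.036e+04 rad/s.
Step 2 — f₀ = ω₀/(2π) = 9606 Hz.
Step 3 — Series Q: Q = ω₀L/R = 6.036e+04·0.0918/535 = 10.36.
Step 4 — Bandwidth: Δω = ω₀/Q = 5828 rad/s; BW = Δω/(2π) = 927.5 Hz.

(a) f₀ = 9606 Hz  (b) Q = 10.36  (c) BW = 927.5 Hz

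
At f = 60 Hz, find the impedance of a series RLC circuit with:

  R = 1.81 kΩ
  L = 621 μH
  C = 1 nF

Step 1 — Angular frequency: ω = 2π·f = 2π·60 = 377 rad/s.
Step 2 — Component impedances:
  R: Z = R = 1810 Ω
  L: Z = jωL = j·377·0.000621 = 0 + j0.2341 Ω
  C: Z = 1/(jωC) = -j/(ω·C) = 0 - j2.653e+06 Ω
Step 3 — Series combination: Z_total = R + L + C = 1810 - j2.653e+06 Ω = 2.653e+06∠-90.0° Ω.

Z = 1810 - j2.653e+06 Ω = 2.653e+06∠-90.0° Ω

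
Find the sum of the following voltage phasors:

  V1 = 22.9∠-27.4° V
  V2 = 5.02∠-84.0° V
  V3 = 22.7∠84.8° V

Step 1 — Convert each phasor to rectangular form:
  V1 = 22.9·(cos(-27.4°) + j·sin(-27.4°)) = 20.33 - j10.54 V
  V2 = 5.02·(cos(-84.0°) + j·sin(-84.0°)) = 0.5247 - j4.992 V
  V3 = 22.7·(cos(84.8°) + j·sin(84.8°)) = 2.057 + j22.61 V
Step 2 — Sum components: V_total = 22.91 + j7.076 V.
Step 3 — Convert to polar: |V_total| = 23.98 V, ∠V_total = 17.2°.

V_total = 23.98∠17.2° V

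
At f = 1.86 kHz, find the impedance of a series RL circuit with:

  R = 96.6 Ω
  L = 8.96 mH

Step 1 — Angular frequency: ω = 2π·f = 2π·1860 = 1.169e+04 rad/s.
Step 2 — Component impedances:
  R: Z = R = 96.6 Ω
  L: Z = jωL = j·1.169e+04·0.00896 = 0 + j104.7 Ω
Step 3 — Series combination: Z_total = R + L = 96.6 + j104.7 Ω = 142.5∠47.3° Ω.

Z = 96.6 + j104.7 Ω = 142.5∠47.3° Ω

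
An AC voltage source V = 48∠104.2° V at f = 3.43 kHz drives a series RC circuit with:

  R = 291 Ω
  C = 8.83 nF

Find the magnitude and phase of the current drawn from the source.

Step 1 — Angular frequency: ω = 2π·f = 2π·3430 = 2.155e+04 rad/s.
Step 2 — Component impedances:
  R: Z = R = 291 Ω
  C: Z = 1/(jωC) = -j/(ω·C) = 0 - j5255 Ω
Step 3 — Series combination: Z_total = R + C = 291 - j5255 Ω = 5263∠-86.8° Ω.
Step 4 — Source phasor: V = 48∠104.2° V = -11.77 + j46.53 V.
Step 5 — Ohm's law: I = V / Z_total = (-11.77 + j46.53) / (291 - j5255) = -0.008952 - j0.001745 A.
Step 6 — Convert to polar: |I| = 0.00912 A, ∠I = -169.0°.

I = 0.00912∠-169.0° A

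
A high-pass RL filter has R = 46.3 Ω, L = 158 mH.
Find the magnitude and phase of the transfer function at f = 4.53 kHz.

Step 1 — Angular frequency: ω = 2π·4530 = 2.846e+04 rad/s.
Step 2 — Transfer function: H(jω) = jωL/(R + jωL).
Step 3 — Numerator jωL = j·4497; denominator R + jωL = 46.3 + j4497.
Step 4 — H = 0.9999 + j0.01029.
Step 5 — Magnitude: |H| = 0.9999 (-0.0 dB); phase: φ = 0.6°.

|H| = 0.9999 (-0.0 dB), φ = 0.6°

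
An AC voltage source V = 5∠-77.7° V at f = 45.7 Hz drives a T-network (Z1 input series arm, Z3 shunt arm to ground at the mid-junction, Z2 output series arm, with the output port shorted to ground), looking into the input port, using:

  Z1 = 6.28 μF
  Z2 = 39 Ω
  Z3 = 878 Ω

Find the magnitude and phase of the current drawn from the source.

Step 1 — Angular frequency: ω = 2π·f = 2π·45.7 = 287.1 rad/s.
Step 2 — Component impedances:
  Z1: Z = 1/(jωC) = -j/(ω·C) = 0 - j554.6 Ω
  Z2: Z = R = 39 Ω
  Z3: Z = R = 878 Ω
Step 3 — With the output port shorted to ground, the output series arm Z2 runs from the junction to ground; the shunt arm Z3 also runs from the junction to ground. They appear in parallel: Z3 || Z2 = 37.34 Ω.
Step 4 — Series with input arm Z1: Z_in = Z1 + (Z3 || Z2) = 37.34 - j554.6 Ω = 555.8∠-86.1° Ω.
Step 5 — Source phasor: V = 5∠-77.7° V = 1.065 - j4.885 V.
Step 6 — Ohm's law: I = V / Z_total = (1.065 - j4.885) / (37.34 - j554.6) = 0.008898 + j0.001322 A.
Step 7 — Convert to polar: |I| = 0.008996 A, ∠I = 8.4°.

I = 0.008996∠8.4° A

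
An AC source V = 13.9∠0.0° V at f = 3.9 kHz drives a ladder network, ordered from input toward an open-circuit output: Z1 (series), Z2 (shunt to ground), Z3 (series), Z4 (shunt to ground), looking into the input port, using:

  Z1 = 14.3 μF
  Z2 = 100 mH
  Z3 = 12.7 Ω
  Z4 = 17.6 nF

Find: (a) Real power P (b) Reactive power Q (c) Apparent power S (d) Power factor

Step 1 — Angular frequency: ω = 2π·f = 2π·3900 = 2.45e+04 rad/s.
Step 2 — Component impedances:
  Z1: Z = 1/(jωC) = -j/(ω·C) = 0 - j2.854 Ω
  Z2: Z = jωL = j·2.45e+04·0.1 = 0 + j2450 Ω
  Z3: Z = R = 12.7 Ω
  Z4: Z = 1/(jωC) = -j/(ω·C) = 0 - j2319 Ω
Step 3 — Ladder network (open output): work backward from the far end, alternating series and parallel combinations. Z_in = 4353 - j4.271e+04 Ω = 4.293e+04∠-84.2° Ω.
Step 4 — Source phasor: V = 13.9∠0.0° V = 13.9 V.
Step 5 — Current: I = V / Z = 3.283e-05 + j0.0003221 A = 0.0003238∠84.2° A.
Step 6 — Complex power: S = V·I* = 0.0004563 - j0.004477 VA.
Step 7 — Real power: P = Re(S) = 0.0004563 W.
Step 8 — Reactive power: Q = Im(S) = -0.004477 VAR.
Step 9 — Apparent power: |S| = 0.004501 VA.
Step 10 — Power factor: PF = P/|S| = 0.1014 (leading).

(a) P = 0.0004563 W  (b) Q = -0.004477 VAR  (c) S = 0.004501 VA  (d) PF = 0.1014 (leading)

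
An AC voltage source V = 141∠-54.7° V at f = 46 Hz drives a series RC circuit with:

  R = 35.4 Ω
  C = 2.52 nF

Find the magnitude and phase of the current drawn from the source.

Step 1 — Angular frequency: ω = 2π·f = 2π·46 = 289 rad/s.
Step 2 — Component impedances:
  R: Z = R = 35.4 Ω
  C: Z = 1/(jωC) = -j/(ω·C) = 0 - j1.373e+06 Ω
Step 3 — Series combination: Z_total = R + C = 35.4 - j1.373e+06 Ω = 1.373e+06∠-90.0° Ω.
Step 4 — Source phasor: V = 141∠-54.7° V = 81.48 - j115.1 V.
Step 5 — Ohm's law: I = V / Z_total = (81.48 - j115.1) / (35.4 - j1.373e+06) = 8.382e-05 + j5.934e-05 A.
Step 6 — Convert to polar: |I| = 0.0001027 A, ∠I = 35.3°.

I = 0.0001027∠35.3° A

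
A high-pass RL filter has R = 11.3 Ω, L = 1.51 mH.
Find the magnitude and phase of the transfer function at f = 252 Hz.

Step 1 — Angular frequency: ω = 2π·252 = 1583 rad/s.
Step 2 — Transfer function: H(jω) = jωL/(R + jωL).
Step 3 — Numerator jωL = j·2.391; denominator R + jωL = 11.3 + j2.391.
Step 4 — H = 0.04285 + j0.2025.
Step 5 — Magnitude: |H| = 0.207 (-13.7 dB); phase: φ = 78.1°.

|H| = 0.207 (-13.7 dB), φ = 78.1°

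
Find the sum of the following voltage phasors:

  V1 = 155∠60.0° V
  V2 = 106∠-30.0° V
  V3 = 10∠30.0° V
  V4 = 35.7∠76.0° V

Step 1 — Convert each phasor to rectangular form:
  V1 = 155·(cos(60.0°) + j·sin(60.0°)) = 77.5 + j134.2 V
  V2 = 106·(cos(-30.0°) + j·sin(-30.0°)) = 91.8 - j53 V
  V3 = 10·(cos(30.0°) + j·sin(30.0°)) = 8.66 + j5 V
  V4 = 35.7·(cos(76.0°) + j·sin(76.0°)) = 8.637 + j34.64 V
Step 2 — Sum components: V_total = 186.6 + j120.9 V.
Step 3 — Convert to polar: |V_total| = 222.3 V, ∠V_total = 32.9°.

V_total = 222.3∠32.9° V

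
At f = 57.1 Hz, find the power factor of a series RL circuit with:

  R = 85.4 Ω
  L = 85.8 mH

Step 1 — Angular frequency: ω = 2π·f = 2π·57.1 = 358.8 rad/s.
Step 2 — Component impedances:
  R: Z = R = 85.4 Ω
  L: Z = jωL = j·358.8·0.0858 = 0 + j30.78 Ω
Step 3 — Series combination: Z_total = R + L = 85.4 + j30.78 Ω = 90.78∠19.8° Ω.
Step 4 — Power factor: PF = cos(φ) = Re(Z)/|Z| = 85.4/90.778 = 0.9408.
Step 5 — Type: Im(Z) = 30.78 ⇒ lagging (phase φ = 19.8°).

PF = 0.9408 (lagging, φ = 19.8°)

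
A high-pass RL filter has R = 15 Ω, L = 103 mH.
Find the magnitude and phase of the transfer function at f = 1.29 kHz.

Step 1 — Angular frequency: ω = 2π·1290 = 8105 rad/s.
Step 2 — Transfer function: H(jω) = jωL/(R + jωL).
Step 3 — Numerator jωL = j·834.8; denominator R + jωL = 15 + j834.8.
Step 4 — H = 0.9997 + j0.01796.
Step 5 — Magnitude: |H| = 0.9998 (-0.0 dB); phase: φ = 1.0°.

|H| = 0.9998 (-0.0 dB), φ = 1.0°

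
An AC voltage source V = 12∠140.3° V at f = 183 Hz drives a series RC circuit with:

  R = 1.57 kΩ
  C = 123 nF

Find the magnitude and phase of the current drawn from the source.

Step 1 — Angular frequency: ω = 2π·f = 2π·183 = 1150 rad/s.
Step 2 — Component impedances:
  R: Z = R = 1570 Ω
  C: Z = 1/(jωC) = -j/(ω·C) = 0 - j7071 Ω
Step 3 — Series combination: Z_total = R + C = 1570 - j7071 Ω = 7243∠-77.5° Ω.
Step 4 — Source phasor: V = 12∠140.3° V = -9.233 + j7.665 V.
Step 5 — Ohm's law: I = V / Z_total = (-9.233 + j7.665) / (1570 - j7071) = -0.001309 - j0.001015 A.
Step 6 — Convert to polar: |I| = 0.001657 A, ∠I = -142.2°.

I = 0.001657∠-142.2° A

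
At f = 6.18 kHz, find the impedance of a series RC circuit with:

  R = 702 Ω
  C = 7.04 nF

Step 1 — Angular frequency: ω = 2π·f = 2π·6180 = 3.883e+04 rad/s.
Step 2 — Component impedances:
  R: Z = R = 702 Ω
  C: Z = 1/(jωC) = -j/(ω·C) = 0 - j3658 Ω
Step 3 — Series combination: Z_total = R + C = 702 - j3658 Ω = 3725∠-79.1° Ω.

Z = 702 - j3658 Ω = 3725∠-79.1° Ω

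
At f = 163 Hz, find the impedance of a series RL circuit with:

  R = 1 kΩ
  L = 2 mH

Step 1 — Angular frequency: ω = 2π·f = 2π·163 = 1024 rad/s.
Step 2 — Component impedances:
  R: Z = R = 1000 Ω
  L: Z = jωL = j·1024·0.002 = 0 + j2.048 Ω
Step 3 — Series combination: Z_total = R + L = 1000 + j2.048 Ω = 1000∠0.1° Ω.

Z = 1000 + j2.048 Ω = 1000∠0.1° Ω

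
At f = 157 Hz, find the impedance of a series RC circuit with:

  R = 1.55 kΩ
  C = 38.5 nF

Step 1 — Angular frequency: ω = 2π·f = 2π·157 = 986.5 rad/s.
Step 2 — Component impedances:
  R: Z = R = 1550 Ω
  C: Z = 1/(jωC) = -j/(ω·C) = 0 - j2.633e+04 Ω
Step 3 — Series combination: Z_total = R + C = 1550 - j2.633e+04 Ω = 2.638e+04∠-86.6° Ω.

Z = 1550 - j2.633e+04 Ω = 2.638e+04∠-86.6° Ω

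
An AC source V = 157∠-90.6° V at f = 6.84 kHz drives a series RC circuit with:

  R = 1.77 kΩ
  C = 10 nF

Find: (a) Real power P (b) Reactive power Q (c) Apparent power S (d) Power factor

Step 1 — Angular frequency: ω = 2π·f = 2π·6840 = 4.298e+04 rad/s.
Step 2 — Component impedances:
  R: Z = R = 1770 Ω
  C: Z = 1/(jωC) = -j/(ω·C) = 0 - j2327 Ω
Step 3 — Series combination: Z_total = R + C = 1770 - j2327 Ω = 2924∠-52.7° Ω.
Step 4 — Source phasor: V = 157∠-90.6° V = -1.644 - j157 V.
Step 5 — Current: I = V / Z = 0.0424 - j0.03296 A = 0.0537∠-37.9° A.
Step 6 — Complex power: S = V·I* = 5.105 - j6.71 VA.
Step 7 — Real power: P = Re(S) = 5.105 W.
Step 8 — Reactive power: Q = Im(S) = -6.71 VAR.
Step 9 — Apparent power: |S| = 8.431 VA.
Step 10 — Power factor: PF = P/|S| = 0.6054 (leading).

(a) P = 5.105 W  (b) Q = -6.71 VAR  (c) S = 8.431 VA  (d) PF = 0.6054 (leading)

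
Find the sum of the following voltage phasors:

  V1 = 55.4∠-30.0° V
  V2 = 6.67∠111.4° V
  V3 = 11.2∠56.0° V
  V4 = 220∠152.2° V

Step 1 — Convert each phasor to rectangular form:
  V1 = 55.4·(cos(-30.0°) + j·sin(-30.0°)) = 47.98 - j27.7 V
  V2 = 6.67·(cos(111.4°) + j·sin(111.4°)) = -2.434 + j6.21 V
  V3 = 11.2·(cos(56.0°) + j·sin(56.0°)) = 6.263 + j9.285 V
  V4 = 220·(cos(152.2°) + j·sin(152.2°)) = -194.6 + j102.6 V
Step 2 — Sum components: V_total = -142.8 + j90.4 V.
Step 3 — Convert to polar: |V_total| = 169 V, ∠V_total = 147.7°.

V_total = 169∠147.7° V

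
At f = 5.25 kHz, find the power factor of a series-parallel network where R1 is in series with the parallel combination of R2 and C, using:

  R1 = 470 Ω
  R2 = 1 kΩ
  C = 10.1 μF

Step 1 — Angular frequency: ω = 2π·f = 2π·5250 = 3.299e+04 rad/s.
Step 2 — Component impedances:
  R1: Z = R = 470 Ω
  R2: Z = R = 1000 Ω
  C: Z = 1/(jωC) = -j/(ω·C) = 0 - j3.002 Ω
Step 3 — Parallel branch: R2 || C = 1/(1/R2 + 1/C) = 0.009009 - j3.001 Ω.
Step 4 — Series with R1: Z_total = R1 + (R2 || C) = 470 - j3.001 Ω = 470∠-0.4° Ω.
Step 5 — Power factor: PF = cos(φ) = Re(Z)/|Z| = 470/470 = 1.
Step 6 — Type: Im(Z) = -3.001 ⇒ leading (phase φ = -0.4°).

PF = 1 (leading, φ = -0.4°)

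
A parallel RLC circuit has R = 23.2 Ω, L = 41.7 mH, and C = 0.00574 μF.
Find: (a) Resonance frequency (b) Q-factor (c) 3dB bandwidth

Step 1 — Resonance: ω₀ = 1/√(LC) = 1/√(0.0417·5.74e-09) = 6.464e+04 rad/s.
Step 2 — f₀ = ω₀/(2π) = 1.029e+04 Hz.
Step 3 — Parallel Q: Q = R/(ω₀L) = 23.2/(6.464e+04·0.0417) = 0.008607.
Step 4 — Bandwidth: Δω = ω₀/Q = 7.509e+06 rad/s; BW = Δω/(2π) = 1.195e+06 Hz.

(a) f₀ = 1.029e+04 Hz  (b) Q = 0.008607  (c) BW = 1.195e+06 Hz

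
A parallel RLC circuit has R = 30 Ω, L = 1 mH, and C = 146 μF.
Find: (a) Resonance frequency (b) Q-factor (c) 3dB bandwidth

Step 1 — Resonance: ω₀ = 1/√(LC) = 1/√(0.001·0.000146) = 2617 rad/s.
Step 2 — f₀ = ω₀/(2π) = 416.5 Hz.
Step 3 — Parallel Q: Q = R/(ω₀L) = 30/(2617·0.001) = 11.46.
Step 4 — Bandwidth: Δω = ω₀/Q = 228.3 rad/s; BW = Δω/(2π) = 36.34 Hz.

(a) f₀ = 416.5 Hz  (b) Q = 11.46  (c) BW = 36.34 Hz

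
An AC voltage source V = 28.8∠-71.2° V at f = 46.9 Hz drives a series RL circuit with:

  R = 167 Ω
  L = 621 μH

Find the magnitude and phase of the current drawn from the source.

Step 1 — Angular frequency: ω = 2π·f = 2π·46.9 = 294.7 rad/s.
Step 2 — Component impedances:
  R: Z = R = 167 Ω
  L: Z = jωL = j·294.7·0.000621 = 0 + j0.183 Ω
Step 3 — Series combination: Z_total = R + L = 167 + j0.183 Ω = 167∠0.1° Ω.
Step 4 — Source phasor: V = 28.8∠-71.2° V = 9.281 - j27.26 V.
Step 5 — Ohm's law: I = V / Z_total = (9.281 - j27.26) / (167 + j0.183) = 0.0554 - j0.1633 A.
Step 6 — Convert to polar: |I| = 0.1725 A, ∠I = -71.3°.

I = 0.1725∠-71.3° A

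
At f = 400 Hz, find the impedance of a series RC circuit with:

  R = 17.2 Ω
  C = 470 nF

Step 1 — Angular frequency: ω = 2π·f = 2π·400 = 2513 rad/s.
Step 2 — Component impedances:
  R: Z = R = 17.2 Ω
  C: Z = 1/(jωC) = -j/(ω·C) = 0 - j846.6 Ω
Step 3 — Series combination: Z_total = R + C = 17.2 - j846.6 Ω = 846.7∠-88.8° Ω.

Z = 17.2 - j846.6 Ω = 846.7∠-88.8° Ω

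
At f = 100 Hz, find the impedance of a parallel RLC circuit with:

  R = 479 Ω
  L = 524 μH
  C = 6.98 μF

Step 1 — Angular frequency: ω = 2π·f = 2π·100 = 628.3 rad/s.
Step 2 — Component impedances:
  R: Z = R = 479 Ω
  L: Z = jωL = j·628.3·0.000524 = 0 + j0.3292 Ω
  C: Z = 1/(jωC) = -j/(ω·C) = 0 - j228 Ω
Step 3 — Parallel combination: 1/Z_total = 1/R + 1/L + 1/C; Z_total = 0.000227 + j0.3297 Ω = 0.3297∠90.0° Ω.

Z = 0.000227 + j0.3297 Ω = 0.3297∠90.0° Ω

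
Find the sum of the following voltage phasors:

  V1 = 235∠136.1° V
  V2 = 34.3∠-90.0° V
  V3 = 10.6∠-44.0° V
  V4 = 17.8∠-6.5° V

Step 1 — Convert each phasor to rectangular form:
  V1 = 235·(cos(136.1°) + j·sin(136.1°)) = -169.3 + j162.9 V
  V2 = 34.3·(cos(-90.0°) + j·sin(-90.0°)) = 0 - j34.3 V
  V3 = 10.6·(cos(-44.0°) + j·sin(-44.0°)) = 7.625 - j7.363 V
  V4 = 17.8·(cos(-6.5°) + j·sin(-6.5°)) = 17.69 - j2.015 V
Step 2 — Sum components: V_total = -144 + j119.3 V.
Step 3 — Convert to polar: |V_total| = 187 V, ∠V_total = 140.4°.

V_total = 187∠140.4° V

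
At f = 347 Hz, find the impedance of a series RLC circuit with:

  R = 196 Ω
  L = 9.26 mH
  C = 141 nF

Step 1 — Angular frequency: ω = 2π·f = 2π·347 = 2180 rad/s.
Step 2 — Component impedances:
  R: Z = R = 196 Ω
  L: Z = jωL = j·2180·0.00926 = 0 + j20.19 Ω
  C: Z = 1/(jωC) = -j/(ω·C) = 0 - j3253 Ω
Step 3 — Series combination: Z_total = R + L + C = 196 - j3233 Ω = 3239∠-86.5° Ω.

Z = 196 - j3233 Ω = 3239∠-86.5° Ω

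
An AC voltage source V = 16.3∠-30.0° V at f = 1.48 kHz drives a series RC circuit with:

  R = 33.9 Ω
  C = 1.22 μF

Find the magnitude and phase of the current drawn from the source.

Step 1 — Angular frequency: ω = 2π·f = 2π·1480 = 9299 rad/s.
Step 2 — Component impedances:
  R: Z = R = 33.9 Ω
  C: Z = 1/(jωC) = -j/(ω·C) = 0 - j88.15 Ω
Step 3 — Series combination: Z_total = R + C = 33.9 - j88.15 Ω = 94.44∠-69.0° Ω.
Step 4 — Source phasor: V = 16.3∠-30.0° V = 14.12 - j8.15 V.
Step 5 — Ohm's law: I = V / Z_total = (14.12 - j8.15) / (33.9 - j88.15) = 0.1342 + j0.1085 A.
Step 6 — Convert to polar: |I| = 0.1726 A, ∠I = 39.0°.

I = 0.1726∠39.0° A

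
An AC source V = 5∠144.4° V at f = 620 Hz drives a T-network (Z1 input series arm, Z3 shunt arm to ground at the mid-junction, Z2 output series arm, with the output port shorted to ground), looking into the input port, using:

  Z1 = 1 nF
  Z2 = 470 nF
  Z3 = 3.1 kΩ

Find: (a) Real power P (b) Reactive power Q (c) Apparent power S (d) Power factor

Step 1 — Angular frequency: ω = 2π·f = 2π·620 = 3896 rad/s.
Step 2 — Component impedances:
  Z1: Z = 1/(jωC) = -j/(ω·C) = 0 - j2.567e+05 Ω
  Z2: Z = 1/(jωC) = -j/(ω·C) = 0 - j546.2 Ω
  Z3: Z = R = 3100 Ω
Step 3 — With the output port shorted to ground, the output series arm Z2 runs from the junction to ground; the shunt arm Z3 also runs from the junction to ground. They appear in parallel: Z3 || Z2 = 93.33 - j529.7 Ω.
Step 4 — Series with input arm Z1: Z_in = Z1 + (Z3 || Z2) = 93.33 - j2.572e+05 Ω = 2.572e+05∠-90.0° Ω.
Step 5 — Source phasor: V = 5∠144.4° V = -4.066 + j2.911 V.
Step 6 — Current: I = V / Z = -1.132e-05 - j1.58e-05 A = 1.944e-05∠-125.6° A.
Step 7 — Complex power: S = V·I* = 3.526e-08 - j9.719e-05 VA.
Step 8 — Real power: P = Re(S) = 3.526e-08 W.
Step 9 — Reactive power: Q = Im(S) = -9.719e-05 VAR.
Step 10 — Apparent power: |S| = 9.719e-05 VA.
Step 11 — Power factor: PF = P/|S| = 0.0003628 (leading).

(a) P = 3.526e-08 W  (b) Q = -9.719e-05 VAR  (c) S = 9.719e-05 VA  (d) PF = 0.0003628 (leading)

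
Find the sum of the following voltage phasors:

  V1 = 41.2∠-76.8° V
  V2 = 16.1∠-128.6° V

Step 1 — Convert each phasor to rectangular form:
  V1 = 41.2·(cos(-76.8°) + j·sin(-76.8°)) = 9.408 - j40.11 V
  V2 = 16.1·(cos(-128.6°) + j·sin(-128.6°)) = -10.04 - j12.58 V
Step 2 — Sum components: V_total = -0.6364 - j52.69 V.
Step 3 — Convert to polar: |V_total| = 52.7 V, ∠V_total = -90.7°.

V_total = 52.7∠-90.7° V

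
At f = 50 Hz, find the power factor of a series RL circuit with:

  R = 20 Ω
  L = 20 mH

Step 1 — Angular frequency: ω = 2π·f = 2π·50 = 314.2 rad/s.
Step 2 — Component impedances:
  R: Z = R = 20 Ω
  L: Z = jωL = j·314.2·0.02 = 0 + j6.283 Ω
Step 3 — Series combination: Z_total = R + L = 20 + j6.283 Ω = 20.96∠17.4° Ω.
Step 4 — Power factor: PF = cos(φ) = Re(Z)/|Z| = 20/20.964 = 0.954.
Step 5 — Type: Im(Z) = 6.283 ⇒ lagging (phase φ = 17.4°).

PF = 0.954 (lagging, φ = 17.4°)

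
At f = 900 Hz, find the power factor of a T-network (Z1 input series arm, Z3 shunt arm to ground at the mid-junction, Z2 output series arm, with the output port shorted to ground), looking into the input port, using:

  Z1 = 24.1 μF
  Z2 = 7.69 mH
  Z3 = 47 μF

Step 1 — Angular frequency: ω = 2π·f = 2π·900 = 5655 rad/s.
Step 2 — Component impedances:
  Z1: Z = 1/(jωC) = -j/(ω·C) = 0 - j7.338 Ω
  Z2: Z = jωL = j·5655·0.00769 = 0 + j43.49 Ω
  Z3: Z = 1/(jωC) = -j/(ω·C) = 0 - j3.763 Ω
Step 3 — With the output port shorted to ground, the output series arm Z2 runs from the junction to ground; the shunt arm Z3 also runs from the junction to ground. They appear in parallel: Z3 || Z2 = 0 - j4.119 Ω.
Step 4 — Series with input arm Z1: Z_in = Z1 + (Z3 || Z2) = 0 - j11.46 Ω = 11.46∠-90.0° Ω.
Step 5 — Power factor: PF = cos(φ) = Re(Z)/|Z| = 0/11.46 = 0.
Step 6 — Type: Im(Z) = -11.46 ⇒ leading (phase φ = -90.0°).

PF = 0 (leading, φ = -90.0°)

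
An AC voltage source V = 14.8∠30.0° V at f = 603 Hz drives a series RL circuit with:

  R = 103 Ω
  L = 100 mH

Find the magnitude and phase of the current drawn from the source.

Step 1 — Angular frequency: ω = 2π·f = 2π·603 = 3789 rad/s.
Step 2 — Component impedances:
  R: Z = R = 103 Ω
  L: Z = jωL = j·3789·0.1 = 0 + j378.9 Ω
Step 3 — Series combination: Z_total = R + L = 103 + j378.9 Ω = 392.6∠74.8° Ω.
Step 4 — Source phasor: V = 14.8∠30.0° V = 12.82 + j7.4 V.
Step 5 — Ohm's law: I = V / Z_total = (12.82 + j7.4) / (103 + j378.9) = 0.02675 - j0.02656 A.
Step 6 — Convert to polar: |I| = 0.03769 A, ∠I = -44.8°.

I = 0.03769∠-44.8° A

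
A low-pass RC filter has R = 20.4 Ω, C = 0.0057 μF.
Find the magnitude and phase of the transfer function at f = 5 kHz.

Step 1 — Angular frequency: ω = 2π·5000 = 3.142e+04 rad/s.
Step 2 — Transfer function: H(jω) = 1/(1 + jωRC).
Step 3 — Denominator: 1 + jωRC = 1 + j·3.142e+04·20.4·5.7e-09 = 1 + j0.003653.
Step 4 — H = 1 - j0.003653.
Step 5 — Magnitude: |H| = 1 (-0.0 dB); phase: φ = -0.2°.

|H| = 1 (-0.0 dB), φ = -0.2°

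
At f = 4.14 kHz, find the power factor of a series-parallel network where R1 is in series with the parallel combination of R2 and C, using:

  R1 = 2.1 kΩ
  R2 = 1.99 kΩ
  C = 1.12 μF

Step 1 — Angular frequency: ω = 2π·f = 2π·4140 = 2.601e+04 rad/s.
Step 2 — Component impedances:
  R1: Z = R = 2100 Ω
  R2: Z = R = 1990 Ω
  C: Z = 1/(jωC) = -j/(ω·C) = 0 - j34.32 Ω
Step 3 — Parallel branch: R2 || C = 1/(1/R2 + 1/C) = 0.5919 - j34.31 Ω.
Step 4 — Series with R1: Z_total = R1 + (R2 || C) = 2101 - j34.31 Ω = 2101∠-0.9° Ω.
Step 5 — Power factor: PF = cos(φ) = Re(Z)/|Z| = 2100.6/2100.9 = 0.9999.
Step 6 — Type: Im(Z) = -34.31 ⇒ leading (phase φ = -0.9°).

PF = 0.9999 (leading, φ = -0.9°)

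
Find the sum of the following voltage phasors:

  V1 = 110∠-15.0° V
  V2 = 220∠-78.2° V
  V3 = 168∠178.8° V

Step 1 — Convert each phasor to rectangular form:
  V1 = 110·(cos(-15.0°) + j·sin(-15.0°)) = 106.3 - j28.47 V
  V2 = 220·(cos(-78.2°) + j·sin(-78.2°)) = 44.99 - j215.4 V
  V3 = 168·(cos(178.8°) + j·sin(178.8°)) = -168 + j3.518 V
Step 2 — Sum components: V_total = -16.72 - j240.3 V.
Step 3 — Convert to polar: |V_total| = 240.9 V, ∠V_total = -94.0°.

V_total = 240.9∠-94.0° V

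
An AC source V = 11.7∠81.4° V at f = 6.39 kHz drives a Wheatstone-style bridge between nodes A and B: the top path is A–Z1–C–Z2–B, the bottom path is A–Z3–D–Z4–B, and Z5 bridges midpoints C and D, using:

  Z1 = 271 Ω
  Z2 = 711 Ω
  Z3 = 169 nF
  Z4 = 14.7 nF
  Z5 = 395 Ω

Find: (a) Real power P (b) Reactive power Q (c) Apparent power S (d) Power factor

Step 1 — Angular frequency: ω = 2π·f = 2π·6390 = 4.015e+04 rad/s.
Step 2 — Component impedances:
  Z1: Z = R = 271 Ω
  Z2: Z = R = 711 Ω
  Z3: Z = 1/(jωC) = -j/(ω·C) = 0 - j147.4 Ω
  Z4: Z = 1/(jωC) = -j/(ω·C) = 0 - j1694 Ω
  Z5: Z = R = 395 Ω
Step 3 — Bridge requires nodal analysis (the Z5 bridge couples midpoints C and D, so the two paths cannot be reduced to a simple series/parallel combination). Setting node B to ground and injecting 1 A at node A, the 3-node admittance system at A, C, D solves to V_A = Z_AB = 731.3 - j377.2 Ω = 822.9∠-27.3° Ω.
Step 4 — Source phasor: V = 11.7∠81.4° V = 1.75 + j11.57 V.
Step 5 — Current: I = V / Z = -0.004555 + j0.01347 A = 0.01422∠108.7° A.
Step 6 — Complex power: S = V·I* = 0.1478 - j0.07626 VA.
Step 7 — Real power: P = Re(S) = 0.1478 W.
Step 8 — Reactive power: Q = Im(S) = -0.07626 VAR.
Step 9 — Apparent power: |S| = 0.1664 VA.
Step 10 — Power factor: PF = P/|S| = 0.8887 (leading).

(a) P = 0.1478 W  (b) Q = -0.07626 VAR  (c) S = 0.1664 VA  (d) PF = 0.8887 (leading)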